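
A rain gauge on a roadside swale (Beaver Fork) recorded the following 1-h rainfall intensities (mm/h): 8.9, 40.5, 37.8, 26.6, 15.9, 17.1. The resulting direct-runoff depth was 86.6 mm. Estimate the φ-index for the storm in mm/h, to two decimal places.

φ ≈ 10.26 mm/h

Only the 5 blocks with intensity above φ contribute runoff: 40.5, 37.8, 26.6, 15.9, 17.1 mm/h.
Σ(I−φ)·Δt = d  ⇒  (40.5+37.8+26.6+15.9+17.1 − 5φ)·1 = 86.6
φ = (137.9 − 86.6/1) / 5 = 10.26 mm/h.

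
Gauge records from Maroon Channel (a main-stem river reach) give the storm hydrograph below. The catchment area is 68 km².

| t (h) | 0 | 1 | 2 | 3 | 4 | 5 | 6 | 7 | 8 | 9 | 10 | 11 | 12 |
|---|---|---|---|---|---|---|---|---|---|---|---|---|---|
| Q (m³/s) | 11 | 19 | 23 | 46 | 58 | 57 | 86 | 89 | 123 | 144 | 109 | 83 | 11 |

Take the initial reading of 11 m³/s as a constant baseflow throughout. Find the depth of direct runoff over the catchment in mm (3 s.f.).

d ≈ 37.9 mm

Direct runoff: 0.0, 8.0, 12.0, 35.0, 47.0, 46.0, 75.0, 78.0, 112.0, 133.0, 98.0, 72.0, 0.0 m³/s; ΣQ_DR = 716.0 m³/s.
V = ΣQ_DR · Δt = 716.0 × 3600 s = 2.578 × 10^6 m³.
Over A = 68 km², depth = V / A = 37.9 mm.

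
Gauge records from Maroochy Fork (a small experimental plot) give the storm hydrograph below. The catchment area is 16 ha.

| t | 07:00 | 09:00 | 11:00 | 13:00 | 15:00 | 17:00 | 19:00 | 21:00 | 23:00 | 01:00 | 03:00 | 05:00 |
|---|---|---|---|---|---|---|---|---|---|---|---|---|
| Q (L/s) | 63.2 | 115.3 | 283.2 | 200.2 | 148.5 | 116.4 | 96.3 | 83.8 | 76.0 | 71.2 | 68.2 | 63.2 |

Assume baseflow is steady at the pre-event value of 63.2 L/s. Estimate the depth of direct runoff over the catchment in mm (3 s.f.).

d ≈ 28.2 mm

Direct runoff: 0.0, 52.1, 220.0, 137.0, 85.3, 53.2, 33.1, 20.6, 12.8, 8.0, 5.0, 0.0 L/s; ΣQ_DR = 627.1 L/s.
V = ΣQ_DR · Δt = 627.1 × 7200 s = 4.515 × 10^6 L.
Over A = 16 ha, depth = V / A = 28.2 mm.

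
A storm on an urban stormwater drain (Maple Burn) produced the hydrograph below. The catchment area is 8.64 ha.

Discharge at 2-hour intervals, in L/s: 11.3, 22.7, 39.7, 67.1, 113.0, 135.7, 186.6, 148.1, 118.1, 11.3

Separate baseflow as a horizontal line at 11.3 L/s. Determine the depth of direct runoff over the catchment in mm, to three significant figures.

d ≈ 61.7 mm

Direct runoff: 0.0, 11.4, 28.4, 55.8, 101.7, 124.4, 175.3, 136.8, 106.8, 0.0 L/s; ΣQ_DR = 740.6 L/s.
V = ΣQ_DR · Δt = 740.6 × 7200 s = 5.332 × 10^6 L.
Over A = 8.64 ha, depth = V / A = 61.7 mm.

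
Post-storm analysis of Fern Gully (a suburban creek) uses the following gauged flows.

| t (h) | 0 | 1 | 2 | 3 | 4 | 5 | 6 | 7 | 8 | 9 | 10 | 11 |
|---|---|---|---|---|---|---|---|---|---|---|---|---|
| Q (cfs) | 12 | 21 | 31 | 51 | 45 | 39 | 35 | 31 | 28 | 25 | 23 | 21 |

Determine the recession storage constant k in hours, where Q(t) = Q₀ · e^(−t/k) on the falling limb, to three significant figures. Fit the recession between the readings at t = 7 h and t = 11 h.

On the falling limb, Q drops from 31 to 21 cfs between t = 7 h and t = 11 h (Δt = 4 h).
k = −Δt / ln(Q₂/Q₁) = −4 / ln(21/31) = 10.3 h.

k ≈ 10.3 h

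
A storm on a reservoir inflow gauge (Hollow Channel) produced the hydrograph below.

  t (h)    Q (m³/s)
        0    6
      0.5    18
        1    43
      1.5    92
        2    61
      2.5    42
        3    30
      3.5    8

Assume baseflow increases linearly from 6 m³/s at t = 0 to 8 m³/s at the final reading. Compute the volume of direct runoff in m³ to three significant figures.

V ≈ 4.39 × 10^5 m³

Direct-runoff ordinates (Q − Q_b): 0.00, 11.71, 36.43, 85.14, 53.86, 34.57, 22.29, 0.00 m³/s.
ΣQ_DR = 244.0 m³/s.
With Δt = 0.5 h = 1800 s, V = ΣQ_DR · Δt = 244.0 × 1800 = 4.39 × 10^5 m³.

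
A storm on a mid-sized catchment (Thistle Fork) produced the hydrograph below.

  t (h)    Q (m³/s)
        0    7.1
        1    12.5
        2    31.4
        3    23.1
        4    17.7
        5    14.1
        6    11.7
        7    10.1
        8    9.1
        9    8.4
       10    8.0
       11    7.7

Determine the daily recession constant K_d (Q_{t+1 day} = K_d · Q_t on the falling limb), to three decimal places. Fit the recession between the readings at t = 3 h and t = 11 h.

K_d ≈ 0.037

Between t = 3 h and t = 11 h the flow falls from 23.1 to 7.7 m³/s over 8×1 h = 8 h.
Per-interval ratio K = (7.7/23.1)^(1/8) = 0.8717; K_d = K^(24/1) = 0.037.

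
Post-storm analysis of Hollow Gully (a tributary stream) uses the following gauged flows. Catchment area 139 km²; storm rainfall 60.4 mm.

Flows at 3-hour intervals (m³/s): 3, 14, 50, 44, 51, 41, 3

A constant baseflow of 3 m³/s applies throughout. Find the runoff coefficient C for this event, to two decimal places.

C ≈ 0.24

ΣQ_DR = 185.0 m³/s; V = ΣQ_DR·Δt = 1.998 × 10^6 m³.
Runoff depth d = V / A = 14.37 mm.
C = d / P = 14.37 / 60.4 = 0.24.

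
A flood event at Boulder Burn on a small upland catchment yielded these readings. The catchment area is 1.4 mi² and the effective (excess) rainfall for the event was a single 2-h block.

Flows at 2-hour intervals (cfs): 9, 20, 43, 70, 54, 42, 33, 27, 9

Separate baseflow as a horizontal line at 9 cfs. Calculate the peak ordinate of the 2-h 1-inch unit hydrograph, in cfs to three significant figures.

Direct runoff: 0.0, 11.0, 34.0, 61.0, 45.0, 33.0, 24.0, 18.0, 0.0 cfs; ΣQ_DR = 226.0 cfs, peak = 61.0 cfs.
Runoff depth d = ΣQ_DR·Δt / A = 226.0 × 7200 / (1.4 mi²) = 0.5003 in.
The 1-inch UH is the DRH scaled by (1 in)/d, so U_p = 61.0 × 1/0.5003 = 122 cfs.

U_p ≈ 122 cfs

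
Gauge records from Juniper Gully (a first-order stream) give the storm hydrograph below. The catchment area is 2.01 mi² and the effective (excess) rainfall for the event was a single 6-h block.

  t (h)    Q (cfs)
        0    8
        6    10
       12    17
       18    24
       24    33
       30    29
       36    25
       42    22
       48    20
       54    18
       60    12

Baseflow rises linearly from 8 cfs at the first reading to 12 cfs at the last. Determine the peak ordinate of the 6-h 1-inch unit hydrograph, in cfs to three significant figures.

Direct runoff: 0.00, 1.60, 8.20, 14.80, 23.40, 19.00, 14.60, 11.20, 8.80, 6.40, 0.00 cfs; ΣQ_DR = 108.0 cfs, peak = 23.40 cfs.
Runoff depth d = ΣQ_DR·Δt / A = 108.0 × 21600 / (2.01 mi²) = 0.4996 in.
The 1-inch UH is the DRH scaled by (1 in)/d, so U_p = 23.40 × 1/0.4996 = 46.8 cfs.

U_p ≈ 46.8 cfs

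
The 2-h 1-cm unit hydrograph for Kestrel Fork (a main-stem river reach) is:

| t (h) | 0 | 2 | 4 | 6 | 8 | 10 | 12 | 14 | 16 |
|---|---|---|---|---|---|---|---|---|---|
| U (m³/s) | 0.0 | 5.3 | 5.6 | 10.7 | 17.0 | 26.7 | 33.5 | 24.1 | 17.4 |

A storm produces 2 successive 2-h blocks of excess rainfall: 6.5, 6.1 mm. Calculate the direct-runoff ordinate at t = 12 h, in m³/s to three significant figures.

By discrete convolution, Q_j = Σ (P_i / 10 mm) · U_{j−i}.
At t = 12 h (j=6): Q = (6.5/10)·33.5 + (6.1/10)·26.7 = 38.1 m³/s.

Q ≈ 38.1 m³/s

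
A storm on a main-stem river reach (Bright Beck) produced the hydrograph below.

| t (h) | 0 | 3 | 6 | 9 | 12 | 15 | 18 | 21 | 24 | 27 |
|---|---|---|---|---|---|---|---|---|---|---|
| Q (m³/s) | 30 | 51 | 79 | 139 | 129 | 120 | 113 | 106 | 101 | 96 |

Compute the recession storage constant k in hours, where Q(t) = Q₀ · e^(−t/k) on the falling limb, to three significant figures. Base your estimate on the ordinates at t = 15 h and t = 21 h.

k ≈ 48.4 h

On the falling limb, Q drops from 120 to 106 m³/s between t = 15 h and t = 21 h (Δt = 6 h).
k = −Δt / ln(Q₂/Q₁) = −6 / ln(106/120) = 48.4 h.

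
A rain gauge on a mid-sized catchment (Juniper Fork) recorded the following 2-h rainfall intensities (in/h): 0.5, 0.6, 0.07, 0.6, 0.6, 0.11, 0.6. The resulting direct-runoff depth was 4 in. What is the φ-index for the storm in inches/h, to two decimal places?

Only the 5 blocks with intensity above φ contribute runoff: 0.5, 0.6, 0.6, 0.6, 0.6 in/h.
Σ(I−φ)·Δt = d  ⇒  (0.5+0.6+0.6+0.6+0.6 − 5φ)·2 = 4
φ = (2.900 − 4/2) / 5 = 0.18 in/h.

φ ≈ 0.18 in/h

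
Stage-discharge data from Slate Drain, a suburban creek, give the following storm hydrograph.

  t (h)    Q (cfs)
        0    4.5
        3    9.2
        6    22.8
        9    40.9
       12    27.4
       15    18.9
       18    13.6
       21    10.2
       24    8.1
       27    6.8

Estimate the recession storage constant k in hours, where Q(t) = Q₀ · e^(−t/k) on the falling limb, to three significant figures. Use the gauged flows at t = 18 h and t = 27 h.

k ≈ 13.0 h

On the falling limb, Q drops from 13.6 to 6.8 cfs between t = 18 h and t = 27 h (Δt = 9 h).
k = −Δt / ln(Q₂/Q₁) = −9 / ln(6.8/13.6) = 13.0 h.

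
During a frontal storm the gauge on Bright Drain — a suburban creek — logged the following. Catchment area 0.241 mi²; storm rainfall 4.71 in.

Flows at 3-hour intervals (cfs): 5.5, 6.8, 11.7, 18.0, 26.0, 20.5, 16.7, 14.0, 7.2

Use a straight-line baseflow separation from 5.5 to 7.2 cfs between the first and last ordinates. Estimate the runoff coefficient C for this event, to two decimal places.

ΣQ_DR = 69.25 cfs; V = ΣQ_DR·Δt = 7.479 × 10^5 ft³.
Runoff depth d = V / A = 1.336 in.
C = d / P = 1.336 / 4.71 = 0.28.

C ≈ 0.28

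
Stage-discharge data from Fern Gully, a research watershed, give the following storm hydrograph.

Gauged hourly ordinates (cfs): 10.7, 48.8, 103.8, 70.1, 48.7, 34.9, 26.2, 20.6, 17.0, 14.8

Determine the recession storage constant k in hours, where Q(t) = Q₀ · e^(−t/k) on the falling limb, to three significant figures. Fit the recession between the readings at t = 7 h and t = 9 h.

k ≈ 6.05 h

On the falling limb, Q drops from 20.6 to 14.8 cfs between t = 7 h and t = 9 h (Δt = 2 h).
k = −Δt / ln(Q₂/Q₁) = −2 / ln(14.8/20.6) = 6.05 h.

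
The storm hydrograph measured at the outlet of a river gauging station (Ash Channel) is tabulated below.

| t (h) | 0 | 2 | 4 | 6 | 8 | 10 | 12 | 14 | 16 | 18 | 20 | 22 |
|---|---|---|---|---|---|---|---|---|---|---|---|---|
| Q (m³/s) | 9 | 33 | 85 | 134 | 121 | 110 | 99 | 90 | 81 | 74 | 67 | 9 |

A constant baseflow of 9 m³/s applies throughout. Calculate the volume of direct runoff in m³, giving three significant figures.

V ≈ 5.79 × 10^6 m³

Direct-runoff ordinates (Q − Q_b): 0.0, 24.0, 76.0, 125.0, 112.0, 101.0, 90.0, 81.0, 72.0, 65.0, 58.0, 0.0 m³/s.
ΣQ_DR = 804.0 m³/s.
With Δt = 2 h = 7200 s, V = ΣQ_DR · Δt = 804.0 × 7200 = 5.79 × 10^6 m³.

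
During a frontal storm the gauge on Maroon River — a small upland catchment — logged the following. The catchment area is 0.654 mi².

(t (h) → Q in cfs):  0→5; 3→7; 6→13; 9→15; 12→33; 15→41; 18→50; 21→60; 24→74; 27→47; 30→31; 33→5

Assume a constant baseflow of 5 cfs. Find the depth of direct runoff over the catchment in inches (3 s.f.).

d ≈ 2.28 in

Direct runoff: 0.0, 2.0, 8.0, 10.0, 28.0, 36.0, 45.0, 55.0, 69.0, 42.0, 26.0, 0.0 cfs; ΣQ_DR = 321.0 cfs.
V = ΣQ_DR · Δt = 321.0 × 10800 s = 3.467 × 10^6 ft³.
Over A = 0.654 mi², depth = V / A = 2.28 in.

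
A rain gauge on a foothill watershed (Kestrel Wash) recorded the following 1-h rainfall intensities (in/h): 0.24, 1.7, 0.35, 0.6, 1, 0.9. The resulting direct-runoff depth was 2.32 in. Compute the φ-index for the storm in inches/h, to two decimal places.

Only the 4 blocks with intensity above φ contribute runoff: 1.7, 0.6, 1, 0.9 in/h.
Σ(I−φ)·Δt = d  ⇒  (1.7+0.6+1+0.9 − 4φ)·1 = 2.32
φ = (4.200 − 2.32/1) / 4 = 0.47 in/h.

φ ≈ 0.47 in/h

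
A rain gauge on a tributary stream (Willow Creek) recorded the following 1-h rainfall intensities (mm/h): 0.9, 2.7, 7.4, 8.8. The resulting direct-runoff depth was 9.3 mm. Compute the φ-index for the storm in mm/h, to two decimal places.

Only the 2 blocks with intensity above φ contribute runoff: 7.4, 8.8 mm/h.
Σ(I−φ)·Δt = d  ⇒  (7.4+8.8 − 2φ)·1 = 9.3
φ = (16.20 − 9.3/1) / 2 = 3.45 mm/h.

φ ≈ 3.45 mm/h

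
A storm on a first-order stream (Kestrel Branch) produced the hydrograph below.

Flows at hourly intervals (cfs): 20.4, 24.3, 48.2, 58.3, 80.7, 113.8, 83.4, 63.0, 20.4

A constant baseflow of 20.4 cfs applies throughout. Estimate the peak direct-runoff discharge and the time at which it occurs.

Q_p = 93.4 cfs at t = 5 h

Subtracting baseflow gives direct-runoff ordinates: 0.0, 3.9, 27.8, 37.9, 60.3, 93.4, 63.0, 42.6, 0.0 cfs.
The maximum is 93.4 cfs, occurring at the reading for t = 5 h.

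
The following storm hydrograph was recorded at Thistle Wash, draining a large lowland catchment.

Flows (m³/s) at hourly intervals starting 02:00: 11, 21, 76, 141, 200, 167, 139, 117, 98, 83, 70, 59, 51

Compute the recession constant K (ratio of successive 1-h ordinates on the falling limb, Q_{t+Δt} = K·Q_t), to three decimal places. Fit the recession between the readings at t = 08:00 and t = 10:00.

K ≈ 0.840

Using the recession-limb readings at t = 08:00 and t = 10:00: Q falls from 139 to 98 m³/s over 2 intervals.
K = (Q₂/Q₁)^(1/2) = (98/139)^(1/2) = 0.840.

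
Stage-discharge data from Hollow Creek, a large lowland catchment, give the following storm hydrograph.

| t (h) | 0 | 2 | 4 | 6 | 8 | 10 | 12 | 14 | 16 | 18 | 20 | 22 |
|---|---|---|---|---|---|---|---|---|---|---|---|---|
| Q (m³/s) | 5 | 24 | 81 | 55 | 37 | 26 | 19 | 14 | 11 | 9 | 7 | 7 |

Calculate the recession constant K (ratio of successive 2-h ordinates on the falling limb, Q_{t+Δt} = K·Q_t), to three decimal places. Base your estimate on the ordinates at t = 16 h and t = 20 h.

K ≈ 0.798

Using the recession-limb readings at t = 16 h and t = 20 h: Q falls from 11 to 7 m³/s over 2 intervals.
K = (Q₂/Q₁)^(1/2) = (7/11)^(1/2) = 0.798.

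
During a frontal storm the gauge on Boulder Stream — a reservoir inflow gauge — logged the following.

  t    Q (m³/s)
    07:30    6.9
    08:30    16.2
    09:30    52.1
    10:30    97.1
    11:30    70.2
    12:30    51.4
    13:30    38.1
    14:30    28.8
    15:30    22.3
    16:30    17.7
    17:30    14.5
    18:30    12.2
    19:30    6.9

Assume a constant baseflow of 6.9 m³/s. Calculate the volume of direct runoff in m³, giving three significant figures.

Direct-runoff ordinates (Q − Q_b): 0.0, 9.3, 45.2, 90.2, 63.3, 44.5, 31.2, 21.9, 15.4, 10.8, 7.6, 5.3, 0.0 m³/s.
ΣQ_DR = 344.7 m³/s.
With Δt = 1 h = 3600 s, V = ΣQ_DR · Δt = 344.7 × 3600 = 1.24 × 10^6 m³.

V ≈ 1.24 × 10^6 m³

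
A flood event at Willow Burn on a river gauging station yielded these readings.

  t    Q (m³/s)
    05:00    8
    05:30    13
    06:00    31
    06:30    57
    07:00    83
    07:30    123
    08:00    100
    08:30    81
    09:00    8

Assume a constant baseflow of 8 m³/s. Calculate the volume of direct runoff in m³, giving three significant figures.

V ≈ 7.78 × 10^5 m³

Direct-runoff ordinates (Q − Q_b): 0.0, 5.0, 23.0, 49.0, 75.0, 115.0, 92.0, 73.0, 0.0 m³/s.
ΣQ_DR = 432.0 m³/s.
With Δt = 0.5 h = 1800 s, V = ΣQ_DR · Δt = 432.0 × 1800 = 7.78 × 10^5 m³.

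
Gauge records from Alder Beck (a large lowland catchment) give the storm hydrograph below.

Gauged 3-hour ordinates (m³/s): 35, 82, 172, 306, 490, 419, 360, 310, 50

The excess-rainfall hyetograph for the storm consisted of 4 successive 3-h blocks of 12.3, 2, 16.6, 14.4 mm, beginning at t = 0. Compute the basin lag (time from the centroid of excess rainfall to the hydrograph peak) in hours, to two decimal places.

Centroid of excess rainfall: t_c = Σ P_i·t̄_i / ΣP_i = 6.6921 h (block centres at 1.5, 4.5, 7.5, 10.5 h).
Hydrograph peak occurs at t = 12 h, so basin lag t_L = 12 − 6.6921 = 5.31 h.

t_L ≈ 5.31 h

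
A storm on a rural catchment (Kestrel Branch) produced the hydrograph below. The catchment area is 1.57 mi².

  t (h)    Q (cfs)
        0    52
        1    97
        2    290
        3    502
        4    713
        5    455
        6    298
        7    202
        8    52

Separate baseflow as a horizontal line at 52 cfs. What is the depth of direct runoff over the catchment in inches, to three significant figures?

Direct runoff: 0.0, 45.0, 238.0, 450.0, 661.0, 403.0, 246.0, 150.0, 0.0 cfs; ΣQ_DR = 2193 cfs.
V = ΣQ_DR · Δt = 2193 × 3600 s = 7.895 × 10^6 ft³.
Over A = 1.57 mi², depth = V / A = 2.16 in.

d ≈ 2.16 in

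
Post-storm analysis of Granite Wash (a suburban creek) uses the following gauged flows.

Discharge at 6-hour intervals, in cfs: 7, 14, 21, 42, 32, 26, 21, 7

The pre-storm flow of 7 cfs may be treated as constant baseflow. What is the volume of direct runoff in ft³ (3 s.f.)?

Direct-runoff ordinates (Q − Q_b): 0.0, 7.0, 14.0, 35.0, 25.0, 19.0, 14.0, 0.0 cfs.
ΣQ_DR = 114.0 cfs.
With Δt = 6 h = 21600 s, V = ΣQ_DR · Δt = 114.0 × 21600 = 2.46 × 10^6 ft³.

V ≈ 2.46 × 10^6 ft³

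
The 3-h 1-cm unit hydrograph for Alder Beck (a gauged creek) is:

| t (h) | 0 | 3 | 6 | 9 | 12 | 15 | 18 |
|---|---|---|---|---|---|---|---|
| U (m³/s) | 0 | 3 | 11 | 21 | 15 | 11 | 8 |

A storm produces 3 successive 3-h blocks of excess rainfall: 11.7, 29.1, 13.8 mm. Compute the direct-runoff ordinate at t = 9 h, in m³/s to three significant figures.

Q ≈ 60.7 m³/s

By discrete convolution, Q_j = Σ (P_i / 10 mm) · U_{j−i}.
At t = 9 h (j=3): Q = (11.7/10)·21 + (29.1/10)·11 + (13.8/10)·3 = 60.7 m³/s.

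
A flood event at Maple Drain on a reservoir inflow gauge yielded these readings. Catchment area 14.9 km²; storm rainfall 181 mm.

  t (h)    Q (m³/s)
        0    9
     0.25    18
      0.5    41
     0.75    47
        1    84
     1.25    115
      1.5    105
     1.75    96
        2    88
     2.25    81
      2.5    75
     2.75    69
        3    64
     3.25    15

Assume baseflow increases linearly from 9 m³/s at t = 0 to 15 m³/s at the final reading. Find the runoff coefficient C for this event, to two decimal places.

C ≈ 0.25

ΣQ_DR = 739.0 m³/s; V = ΣQ_DR·Δt = 6.651 × 10^5 m³.
Runoff depth d = V / A = 44.64 mm.
C = d / P = 44.64 / 181 = 0.25.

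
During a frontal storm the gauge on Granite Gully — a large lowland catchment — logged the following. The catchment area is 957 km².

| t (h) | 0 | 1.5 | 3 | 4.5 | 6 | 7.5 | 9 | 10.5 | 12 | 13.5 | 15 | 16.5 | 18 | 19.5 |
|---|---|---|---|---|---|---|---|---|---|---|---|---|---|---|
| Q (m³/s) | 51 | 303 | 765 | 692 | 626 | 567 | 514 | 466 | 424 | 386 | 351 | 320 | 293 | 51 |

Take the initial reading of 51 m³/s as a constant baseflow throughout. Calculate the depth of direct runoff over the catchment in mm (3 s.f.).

Direct runoff: 0.0, 252.0, 714.0, 641.0, 575.0, 516.0, 463.0, 415.0, 373.0, 335.0, 300.0, 269.0, 242.0, 0.0 m³/s; ΣQ_DR = 5095 m³/s.
V = ΣQ_DR · Δt = 5095 × 5400 s = 2.751 × 10^7 m³.
Over A = 957 km², depth = V / A = 28.7 mm.

d ≈ 28.7 mm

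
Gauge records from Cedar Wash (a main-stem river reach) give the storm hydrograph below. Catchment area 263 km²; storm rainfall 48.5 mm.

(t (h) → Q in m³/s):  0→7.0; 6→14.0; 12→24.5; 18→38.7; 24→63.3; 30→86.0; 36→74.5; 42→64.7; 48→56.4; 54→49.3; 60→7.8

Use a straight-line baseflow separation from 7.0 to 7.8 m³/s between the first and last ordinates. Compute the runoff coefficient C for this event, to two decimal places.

C ≈ 0.69

ΣQ_DR = 404.8 m³/s; V = ΣQ_DR·Δt = 8.744 × 10^6 m³.
Runoff depth d = V / A = 33.25 mm.
C = d / P = 33.25 / 48.5 = 0.69.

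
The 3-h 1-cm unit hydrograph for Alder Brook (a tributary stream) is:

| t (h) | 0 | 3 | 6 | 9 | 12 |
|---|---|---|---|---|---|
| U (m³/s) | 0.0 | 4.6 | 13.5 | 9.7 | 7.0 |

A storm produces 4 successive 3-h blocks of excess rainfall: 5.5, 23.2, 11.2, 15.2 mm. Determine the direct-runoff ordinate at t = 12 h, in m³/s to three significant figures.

Q ≈ 48.5 m³/s

By discrete convolution, Q_j = Σ (P_i / 10 mm) · U_{j−i}.
At t = 12 h (j=4): Q = (5.5/10)·7.0 + (23.2/10)·9.7 + (11.2/10)·13.5 + (15.2/10)·4.6 = 48.5 m³/s.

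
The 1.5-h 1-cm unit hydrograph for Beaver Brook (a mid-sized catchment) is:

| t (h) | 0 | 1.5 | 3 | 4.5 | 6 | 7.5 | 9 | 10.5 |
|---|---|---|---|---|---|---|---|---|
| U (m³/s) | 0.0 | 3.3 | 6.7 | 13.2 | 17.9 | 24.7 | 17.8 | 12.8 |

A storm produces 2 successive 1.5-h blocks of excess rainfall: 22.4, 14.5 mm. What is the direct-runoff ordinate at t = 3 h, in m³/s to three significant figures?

By discrete convolution, Q_j = Σ (P_i / 10 mm) · U_{j−i}.
At t = 3 h (j=2): Q = (22.4/10)·6.7 + (14.5/10)·3.3 = 19.8 m³/s.

Q ≈ 19.8 m³/s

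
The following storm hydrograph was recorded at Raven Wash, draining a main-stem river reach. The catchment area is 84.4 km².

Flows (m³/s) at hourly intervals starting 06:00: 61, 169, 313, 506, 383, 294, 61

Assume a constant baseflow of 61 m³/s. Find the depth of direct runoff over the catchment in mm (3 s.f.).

Direct runoff: 0.0, 108.0, 252.0, 445.0, 322.0, 233.0, 0.0 m³/s; ΣQ_DR = 1360 m³/s.
V = ΣQ_DR · Δt = 1360 × 3600 s = 4.896 × 10^6 m³.
Over A = 84.4 km², depth = V / A = 58.0 mm.

d ≈ 58.0 mm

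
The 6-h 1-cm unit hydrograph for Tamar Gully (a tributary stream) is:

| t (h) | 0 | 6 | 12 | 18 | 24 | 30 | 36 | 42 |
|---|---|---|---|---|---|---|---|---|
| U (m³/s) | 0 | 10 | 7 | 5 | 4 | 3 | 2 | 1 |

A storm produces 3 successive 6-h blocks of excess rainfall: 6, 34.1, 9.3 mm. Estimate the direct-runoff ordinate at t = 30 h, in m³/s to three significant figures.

By discrete convolution, Q_j = Σ (P_i / 10 mm) · U_{j−i}.
At t = 30 h (j=5): Q = (6/10)·3 + (34.1/10)·4 + (9.3/10)·5 = 20.1 m³/s.

Q ≈ 20.1 m³/s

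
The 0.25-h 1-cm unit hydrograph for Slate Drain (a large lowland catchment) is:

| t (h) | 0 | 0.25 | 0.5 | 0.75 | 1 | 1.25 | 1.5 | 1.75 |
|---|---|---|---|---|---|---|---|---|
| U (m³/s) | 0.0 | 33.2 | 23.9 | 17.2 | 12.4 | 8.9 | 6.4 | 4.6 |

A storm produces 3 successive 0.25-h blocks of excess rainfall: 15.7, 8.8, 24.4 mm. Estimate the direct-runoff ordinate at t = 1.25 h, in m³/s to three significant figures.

Q ≈ 66.9 m³/s

By discrete convolution, Q_j = Σ (P_i / 10 mm) · U_{j−i}.
At t = 1.25 h (j=5): Q = (15.7/10)·8.9 + (8.8/10)·12.4 + (24.4/10)·17.2 = 66.9 m³/s.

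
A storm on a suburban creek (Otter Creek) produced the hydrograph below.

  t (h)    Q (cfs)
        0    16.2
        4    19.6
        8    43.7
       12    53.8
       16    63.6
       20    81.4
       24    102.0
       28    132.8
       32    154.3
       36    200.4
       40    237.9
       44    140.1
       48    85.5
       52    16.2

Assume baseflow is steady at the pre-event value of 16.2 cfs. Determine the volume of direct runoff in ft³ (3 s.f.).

V ≈ 1.61 × 10^7 ft³

Direct-runoff ordinates (Q − Q_b): 0.0, 3.4, 27.5, 37.6, 47.4, 65.2, 85.8, 116.6, 138.1, 184.2, 221.7, 123.9, 69.3, 0.0 cfs.
ΣQ_DR = 1121 cfs.
With Δt = 4 h = 14400 s, V = ΣQ_DR · Δt = 1121 × 14400 = 1.61 × 10^7 ft³.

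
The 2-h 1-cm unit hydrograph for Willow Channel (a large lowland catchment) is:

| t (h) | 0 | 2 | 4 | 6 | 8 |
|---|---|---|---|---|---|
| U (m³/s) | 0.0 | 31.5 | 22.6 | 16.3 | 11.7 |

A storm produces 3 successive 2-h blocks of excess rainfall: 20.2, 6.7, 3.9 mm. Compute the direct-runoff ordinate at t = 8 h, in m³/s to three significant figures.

By discrete convolution, Q_j = Σ (P_i / 10 mm) · U_{j−i}.
At t = 8 h (j=4): Q = (20.2/10)·11.7 + (6.7/10)·16.3 + (3.9/10)·22.6 = 43.4 m³/s.

Q ≈ 43.4 m³/s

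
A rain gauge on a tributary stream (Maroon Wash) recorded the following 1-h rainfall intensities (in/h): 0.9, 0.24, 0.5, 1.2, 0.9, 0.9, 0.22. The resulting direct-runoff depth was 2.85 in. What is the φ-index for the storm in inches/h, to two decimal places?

Only the 5 blocks with intensity above φ contribute runoff: 0.9, 0.5, 1.2, 0.9, 0.9 in/h.
Σ(I−φ)·Δt = d  ⇒  (0.9+0.5+1.2+0.9+0.9 − 5φ)·1 = 2.85
φ = (4.400 − 2.85/1) / 5 = 0.31 in/h.

φ ≈ 0.31 in/h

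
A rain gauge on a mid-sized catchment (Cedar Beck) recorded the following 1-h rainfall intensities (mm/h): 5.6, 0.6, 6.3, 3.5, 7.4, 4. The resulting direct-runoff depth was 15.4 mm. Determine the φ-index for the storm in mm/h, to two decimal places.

Only the 5 blocks with intensity above φ contribute runoff: 5.6, 6.3, 3.5, 7.4, 4 mm/h.
Σ(I−φ)·Δt = d  ⇒  (5.6+6.3+3.5+7.4+4 − 5φ)·1 = 15.4
φ = (26.80 − 15.4/1) / 5 = 2.28 mm/h.

φ ≈ 2.28 mm/h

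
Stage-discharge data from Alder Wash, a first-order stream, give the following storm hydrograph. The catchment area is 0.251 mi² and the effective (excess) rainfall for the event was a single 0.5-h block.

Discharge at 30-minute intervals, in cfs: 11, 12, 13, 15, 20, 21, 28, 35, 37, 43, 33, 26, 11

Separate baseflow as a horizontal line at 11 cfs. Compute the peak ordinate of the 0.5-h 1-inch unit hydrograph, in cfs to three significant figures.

U_p ≈ 64.0 cfs

Direct runoff: 0.0, 1.0, 2.0, 4.0, 9.0, 10.0, 17.0, 24.0, 26.0, 32.0, 22.0, 15.0, 0.0 cfs; ΣQ_DR = 162.0 cfs, peak = 32.0 cfs.
Runoff depth d = ΣQ_DR·Δt / A = 162.0 × 1800 / (0.251 mi²) = 0.5001 in.
The 1-inch UH is the DRH scaled by (1 in)/d, so U_p = 32.0 × 1/0.5001 = 64.0 cfs.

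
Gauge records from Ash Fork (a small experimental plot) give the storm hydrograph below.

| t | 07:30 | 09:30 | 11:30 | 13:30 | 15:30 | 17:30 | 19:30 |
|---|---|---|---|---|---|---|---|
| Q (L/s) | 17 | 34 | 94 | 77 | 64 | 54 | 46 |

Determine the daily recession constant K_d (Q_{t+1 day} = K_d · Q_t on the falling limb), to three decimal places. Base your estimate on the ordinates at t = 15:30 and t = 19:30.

K_d ≈ 0.138

Between t = 15:30 and t = 19:30 the flow falls from 64 to 46 L/s over 2×2 h = 4 h.
Per-interval ratio K = (46/64)^(1/2) = 0.8478; K_d = K^(24/2) = 0.138.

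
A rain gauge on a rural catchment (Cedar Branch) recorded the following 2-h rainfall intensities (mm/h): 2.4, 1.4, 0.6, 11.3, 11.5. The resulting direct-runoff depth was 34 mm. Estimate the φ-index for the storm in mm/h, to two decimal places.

φ ≈ 2.90 mm/h

Only the 2 blocks with intensity above φ contribute runoff: 11.3, 11.5 mm/h.
Σ(I−φ)·Δt = d  ⇒  (11.3+11.5 − 2φ)·2 = 34
φ = (22.80 − 34/2) / 2 = 2.90 mm/h.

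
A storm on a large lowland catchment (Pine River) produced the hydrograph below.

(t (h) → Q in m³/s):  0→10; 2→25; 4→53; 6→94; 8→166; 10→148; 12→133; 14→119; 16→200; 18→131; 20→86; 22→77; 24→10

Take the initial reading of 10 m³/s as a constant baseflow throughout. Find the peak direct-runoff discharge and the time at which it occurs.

Q_p = 190.0 m³/s at t = 16 h

Subtracting baseflow gives direct-runoff ordinates: 0.0, 15.0, 43.0, 84.0, 156.0, 138.0, 123.0, 109.0, 190.0, 121.0, 76.0, 67.0, 0.0 m³/s.
The maximum is 190.0 m³/s, occurring at the reading for t = 16 h.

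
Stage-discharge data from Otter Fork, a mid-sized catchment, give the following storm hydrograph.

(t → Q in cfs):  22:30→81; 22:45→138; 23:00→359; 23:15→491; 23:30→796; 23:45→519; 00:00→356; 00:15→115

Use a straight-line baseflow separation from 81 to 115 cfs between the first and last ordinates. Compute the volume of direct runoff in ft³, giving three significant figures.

Direct-runoff ordinates (Q − Q_b): 0.00, 52.14, 268.29, 395.43, 695.57, 413.71, 245.86, 0.00 cfs.
ΣQ_DR = 2071 cfs.
With Δt = 0.25 h = 900 s, V = ΣQ_DR · Δt = 2071 × 900 = 1.86 × 10^6 ft³.

V ≈ 1.86 × 10^6 ft³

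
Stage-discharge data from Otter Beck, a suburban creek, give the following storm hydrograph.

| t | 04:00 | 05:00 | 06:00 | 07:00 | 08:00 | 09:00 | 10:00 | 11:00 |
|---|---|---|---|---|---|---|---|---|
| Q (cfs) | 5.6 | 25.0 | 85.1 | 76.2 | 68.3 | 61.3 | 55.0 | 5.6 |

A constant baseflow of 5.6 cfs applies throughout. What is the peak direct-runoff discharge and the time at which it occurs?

Q_p = 79.5 cfs at t = 06:00

Subtracting baseflow gives direct-runoff ordinates: 0.0, 19.4, 79.5, 70.6, 62.7, 55.7, 49.4, 0.0 cfs.
The maximum is 79.5 cfs, occurring at the reading for t = 06:00.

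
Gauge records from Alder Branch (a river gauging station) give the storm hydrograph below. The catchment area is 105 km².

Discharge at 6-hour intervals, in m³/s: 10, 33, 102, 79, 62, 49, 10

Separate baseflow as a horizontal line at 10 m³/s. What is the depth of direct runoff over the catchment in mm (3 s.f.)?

d ≈ 56.6 mm

Direct runoff: 0.0, 23.0, 92.0, 69.0, 52.0, 39.0, 0.0 m³/s; ΣQ_DR = 275.0 m³/s.
V = ΣQ_DR · Δt = 275.0 × 21600 s = 5.940 × 10^6 m³.
Over A = 105 km², depth = V / A = 56.6 mm.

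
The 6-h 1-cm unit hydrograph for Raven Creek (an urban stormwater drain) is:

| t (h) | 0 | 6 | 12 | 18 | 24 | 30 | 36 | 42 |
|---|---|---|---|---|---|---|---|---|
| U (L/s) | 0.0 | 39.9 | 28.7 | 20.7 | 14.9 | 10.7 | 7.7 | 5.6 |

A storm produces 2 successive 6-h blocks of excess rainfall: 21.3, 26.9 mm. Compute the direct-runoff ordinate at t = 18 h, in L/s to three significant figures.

By discrete convolution, Q_j = Σ (P_i / 10 mm) · U_{j−i}.
At t = 18 h (j=3): Q = (21.3/10)·20.7 + (26.9/10)·28.7 = 121 L/s.

Q ≈ 121 L/s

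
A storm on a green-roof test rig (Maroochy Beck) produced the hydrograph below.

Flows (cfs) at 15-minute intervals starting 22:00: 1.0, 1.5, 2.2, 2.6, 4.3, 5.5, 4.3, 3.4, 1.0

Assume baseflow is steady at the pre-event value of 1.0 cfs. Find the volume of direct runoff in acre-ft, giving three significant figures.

Direct-runoff ordinates (Q − Q_b): 0.0, 0.5, 1.2, 1.6, 3.3, 4.5, 3.3, 2.4, 0.0 cfs.
ΣQ_DR = 16.80 cfs.
With Δt = 0.25 h = 900 s, V = ΣQ_DR · Δt = 16.80 × 900 = 15100 ft³ = 0.347 acre-ft.

V ≈ 0.347 acre-ft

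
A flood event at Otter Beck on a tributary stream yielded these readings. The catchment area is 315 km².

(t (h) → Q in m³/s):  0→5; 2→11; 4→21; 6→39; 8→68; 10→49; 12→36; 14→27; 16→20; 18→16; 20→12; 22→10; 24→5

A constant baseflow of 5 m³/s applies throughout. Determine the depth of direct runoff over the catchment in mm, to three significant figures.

Direct runoff: 0.0, 6.0, 16.0, 34.0, 63.0, 44.0, 31.0, 22.0, 15.0, 11.0, 7.0, 5.0, 0.0 m³/s; ΣQ_DR = 254.0 m³/s.
V = ΣQ_DR · Δt = 254.0 × 7200 s = 1.829 × 10^6 m³.
Over A = 315 km², depth = V / A = 5.81 mm.

d ≈ 5.81 mm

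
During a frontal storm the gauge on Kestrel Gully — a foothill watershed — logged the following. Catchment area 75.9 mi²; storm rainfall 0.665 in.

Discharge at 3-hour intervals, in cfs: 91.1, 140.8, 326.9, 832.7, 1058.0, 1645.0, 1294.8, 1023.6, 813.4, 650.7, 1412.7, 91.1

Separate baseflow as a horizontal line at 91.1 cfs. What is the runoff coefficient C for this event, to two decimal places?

C ≈ 0.76

ΣQ_DR = 8288 cfs; V = ΣQ_DR·Δt = 8.951 × 10^7 ft³.
Runoff depth d = V / A = 0.5076 in.
C = d / P = 0.5076 / 0.665 = 0.76.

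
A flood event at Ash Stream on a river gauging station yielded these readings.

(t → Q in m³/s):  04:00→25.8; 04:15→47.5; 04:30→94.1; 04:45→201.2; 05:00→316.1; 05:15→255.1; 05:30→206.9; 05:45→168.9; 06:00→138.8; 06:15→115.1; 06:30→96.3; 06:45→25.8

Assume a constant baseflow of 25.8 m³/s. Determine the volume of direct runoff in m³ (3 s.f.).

Direct-runoff ordinates (Q − Q_b): 0.0, 21.7, 68.3, 175.4, 290.3, 229.3, 181.1, 143.1, 113.0, 89.3, 70.5, 0.0 m³/s.
ΣQ_DR = 1382 m³/s.
With Δt = 0.25 h = 900 s, V = ΣQ_DR · Δt = 1382 × 900 = 1.24 × 10^6 m³.

V ≈ 1.24 × 10^6 m³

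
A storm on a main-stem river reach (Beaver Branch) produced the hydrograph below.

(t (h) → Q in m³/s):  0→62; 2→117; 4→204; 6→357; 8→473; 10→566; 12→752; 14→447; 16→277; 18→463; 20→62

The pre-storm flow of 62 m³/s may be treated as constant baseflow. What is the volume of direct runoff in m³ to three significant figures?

Direct-runoff ordinates (Q − Q_b): 0.0, 55.0, 142.0, 295.0, 411.0, 504.0, 690.0, 385.0, 215.0, 401.0, 0.0 m³/s.
ΣQ_DR = 3098 m³/s.
With Δt = 2 h = 7200 s, V = ΣQ_DR · Δt = 3098 × 7200 = 2.23 × 10^7 m³.

V ≈ 2.23 × 10^7 m³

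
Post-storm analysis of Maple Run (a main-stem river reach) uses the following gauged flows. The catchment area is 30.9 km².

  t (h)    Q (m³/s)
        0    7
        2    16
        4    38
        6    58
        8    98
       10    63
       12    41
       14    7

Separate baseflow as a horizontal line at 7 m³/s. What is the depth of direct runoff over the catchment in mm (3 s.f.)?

Direct runoff: 0.0, 9.0, 31.0, 51.0, 91.0, 56.0, 34.0, 0.0 m³/s; ΣQ_DR = 272.0 m³/s.
V = ΣQ_DR · Δt = 272.0 × 7200 s = 1.958 × 10^6 m³.
Over A = 30.9 km², depth = V / A = 63.4 mm.

d ≈ 63.4 mm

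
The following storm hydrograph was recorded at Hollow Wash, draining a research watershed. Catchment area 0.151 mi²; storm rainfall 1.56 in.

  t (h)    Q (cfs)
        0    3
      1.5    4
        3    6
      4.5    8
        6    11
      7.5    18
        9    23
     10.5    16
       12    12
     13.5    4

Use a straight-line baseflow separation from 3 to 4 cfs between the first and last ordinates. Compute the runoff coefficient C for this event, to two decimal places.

C ≈ 0.69

ΣQ_DR = 70.00 cfs; V = ΣQ_DR·Δt = 3.780 × 10^5 ft³.
Runoff depth d = V / A = 1.078 in.
C = d / P = 1.078 / 1.56 = 0.69.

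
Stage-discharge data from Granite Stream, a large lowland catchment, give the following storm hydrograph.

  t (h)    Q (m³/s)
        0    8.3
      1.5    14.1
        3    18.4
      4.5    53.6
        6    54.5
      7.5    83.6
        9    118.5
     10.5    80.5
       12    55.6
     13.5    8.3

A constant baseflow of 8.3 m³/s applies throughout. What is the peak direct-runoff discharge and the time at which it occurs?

Q_p = 110.2 m³/s at t = 9 h

Subtracting baseflow gives direct-runoff ordinates: 0.0, 5.8, 10.1, 45.3, 46.2, 75.3, 110.2, 72.2, 47.3, 0.0 m³/s.
The maximum is 110.2 m³/s, occurring at the reading for t = 9 h.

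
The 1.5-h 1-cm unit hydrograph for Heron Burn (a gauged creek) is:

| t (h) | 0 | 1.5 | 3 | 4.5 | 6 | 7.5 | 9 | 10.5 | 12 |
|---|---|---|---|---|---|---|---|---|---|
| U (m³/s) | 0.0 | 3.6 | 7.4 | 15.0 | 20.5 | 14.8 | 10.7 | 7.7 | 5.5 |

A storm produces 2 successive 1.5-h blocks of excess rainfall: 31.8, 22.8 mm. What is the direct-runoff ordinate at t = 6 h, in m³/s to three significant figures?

By discrete convolution, Q_j = Σ (P_i / 10 mm) · U_{j−i}.
At t = 6 h (j=4): Q = (31.8/10)·20.5 + (22.8/10)·15.0 = 99.4 m³/s.

Q ≈ 99.4 m³/s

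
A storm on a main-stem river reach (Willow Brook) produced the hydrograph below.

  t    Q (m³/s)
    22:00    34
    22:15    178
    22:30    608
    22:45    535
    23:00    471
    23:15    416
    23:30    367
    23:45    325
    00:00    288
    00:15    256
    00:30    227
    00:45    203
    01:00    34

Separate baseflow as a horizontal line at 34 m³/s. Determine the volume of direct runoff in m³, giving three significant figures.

V ≈ 3.15 × 10^6 m³

Direct-runoff ordinates (Q − Q_b): 0.0, 144.0, 574.0, 501.0, 437.0, 382.0, 333.0, 291.0, 254.0, 222.0, 193.0, 169.0, 0.0 m³/s.
ΣQ_DR = 3500 m³/s.
With Δt = 0.25 h = 900 s, V = ΣQ_DR · Δt = 3500 × 900 = 3.15 × 10^6 m³.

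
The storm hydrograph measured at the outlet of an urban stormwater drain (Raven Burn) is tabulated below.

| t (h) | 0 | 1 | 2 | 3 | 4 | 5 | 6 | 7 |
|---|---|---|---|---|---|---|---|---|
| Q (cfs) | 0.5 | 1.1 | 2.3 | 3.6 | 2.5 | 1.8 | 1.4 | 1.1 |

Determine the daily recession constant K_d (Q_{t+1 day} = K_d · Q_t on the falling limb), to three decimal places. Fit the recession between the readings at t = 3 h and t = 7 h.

K_d ≈ 0.001

Between t = 3 h and t = 7 h the flow falls from 3.6 to 1.1 cfs over 4×1 h = 4 h.
Per-interval ratio K = (1.1/3.6)^(1/4) = 0.7435; K_d = K^(24/1) = 0.001.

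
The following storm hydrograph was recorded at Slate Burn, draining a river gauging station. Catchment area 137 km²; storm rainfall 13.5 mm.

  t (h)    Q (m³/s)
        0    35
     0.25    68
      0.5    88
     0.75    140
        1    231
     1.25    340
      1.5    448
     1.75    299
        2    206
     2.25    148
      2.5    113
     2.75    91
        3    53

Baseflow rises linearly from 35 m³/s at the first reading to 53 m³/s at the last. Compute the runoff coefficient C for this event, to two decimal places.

C ≈ 0.82

ΣQ_DR = 1688 m³/s; V = ΣQ_DR·Δt = 1.519 × 10^6 m³.
Runoff depth d = V / A = 11.09 mm.
C = d / P = 11.09 / 13.5 = 0.82.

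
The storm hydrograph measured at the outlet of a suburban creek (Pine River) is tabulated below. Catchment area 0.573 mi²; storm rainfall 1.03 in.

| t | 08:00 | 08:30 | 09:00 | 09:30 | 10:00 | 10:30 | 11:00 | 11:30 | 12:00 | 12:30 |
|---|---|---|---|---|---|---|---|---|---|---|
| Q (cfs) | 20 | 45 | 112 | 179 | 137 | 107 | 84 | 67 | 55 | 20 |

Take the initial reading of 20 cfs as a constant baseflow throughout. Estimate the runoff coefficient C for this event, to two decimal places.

ΣQ_DR = 626.0 cfs; V = ΣQ_DR·Δt = 1.127 × 10^6 ft³.
Runoff depth d = V / A = 0.8465 in.
C = d / P = 0.8465 / 1.03 = 0.82.

C ≈ 0.82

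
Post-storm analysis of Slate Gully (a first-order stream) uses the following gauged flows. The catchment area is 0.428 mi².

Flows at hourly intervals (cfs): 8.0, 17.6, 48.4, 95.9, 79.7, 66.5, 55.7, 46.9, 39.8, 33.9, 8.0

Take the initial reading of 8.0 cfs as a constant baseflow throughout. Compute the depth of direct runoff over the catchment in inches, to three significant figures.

d ≈ 1.49 in

Direct runoff: 0.0, 9.6, 40.4, 87.9, 71.7, 58.5, 47.7, 38.9, 31.8, 25.9, 0.0 cfs; ΣQ_DR = 412.4 cfs.
V = ΣQ_DR · Δt = 412.4 × 3600 s = 1.485 × 10^6 ft³.
Over A = 0.428 mi², depth = V / A = 1.49 in.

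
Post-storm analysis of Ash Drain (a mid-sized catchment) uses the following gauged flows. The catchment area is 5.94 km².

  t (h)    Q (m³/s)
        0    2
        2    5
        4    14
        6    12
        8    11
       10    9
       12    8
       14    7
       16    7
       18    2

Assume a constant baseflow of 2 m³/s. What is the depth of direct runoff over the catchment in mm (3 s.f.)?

Direct runoff: 0.0, 3.0, 12.0, 10.0, 9.0, 7.0, 6.0, 5.0, 5.0, 0.0 m³/s; ΣQ_DR = 57.00 m³/s.
V = ΣQ_DR · Δt = 57.00 × 7200 s = 4.104 × 10^5 m³.
Over A = 5.94 km², depth = V / A = 69.1 mm.

d ≈ 69.1 mm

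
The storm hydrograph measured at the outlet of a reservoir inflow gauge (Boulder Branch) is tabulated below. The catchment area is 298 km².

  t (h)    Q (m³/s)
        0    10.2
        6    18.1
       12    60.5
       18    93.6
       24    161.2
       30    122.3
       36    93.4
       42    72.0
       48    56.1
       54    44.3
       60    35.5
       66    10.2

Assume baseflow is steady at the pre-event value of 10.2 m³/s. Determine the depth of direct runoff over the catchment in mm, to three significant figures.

Direct runoff: 0.0, 7.9, 50.3, 83.4, 151.0, 112.1, 83.2, 61.8, 45.9, 34.1, 25.3, 0.0 m³/s; ΣQ_DR = 655.0 m³/s.
V = ΣQ_DR · Δt = 655.0 × 21600 s = 1.415 × 10^7 m³.
Over A = 298 km², depth = V / A = 47.5 mm.

d ≈ 47.5 mm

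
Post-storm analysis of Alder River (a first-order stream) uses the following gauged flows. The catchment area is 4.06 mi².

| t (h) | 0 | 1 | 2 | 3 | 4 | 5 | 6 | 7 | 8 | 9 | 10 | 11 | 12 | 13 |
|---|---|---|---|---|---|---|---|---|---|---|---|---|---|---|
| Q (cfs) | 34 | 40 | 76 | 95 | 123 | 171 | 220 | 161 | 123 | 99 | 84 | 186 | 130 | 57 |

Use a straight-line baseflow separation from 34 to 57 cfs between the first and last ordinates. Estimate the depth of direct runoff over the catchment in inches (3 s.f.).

Direct runoff: 0.00, 4.23, 38.46, 55.69, 81.92, 128.15, 175.38, 114.62, 74.85, 49.08, 32.31, 132.54, 74.77, 0.00 cfs; ΣQ_DR = 962.0 cfs.
V = ΣQ_DR · Δt = 962.0 × 3600 s = 3.463 × 10^6 ft³.
Over A = 4.06 mi², depth = V / A = 0.367 in.

d ≈ 0.367 in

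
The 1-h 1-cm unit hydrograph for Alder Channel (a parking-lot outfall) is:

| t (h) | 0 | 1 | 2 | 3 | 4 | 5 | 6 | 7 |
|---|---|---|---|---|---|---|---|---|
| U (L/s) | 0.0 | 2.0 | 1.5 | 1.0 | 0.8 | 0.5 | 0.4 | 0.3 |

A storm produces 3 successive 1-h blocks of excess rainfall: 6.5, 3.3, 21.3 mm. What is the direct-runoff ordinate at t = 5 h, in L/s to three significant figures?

Q ≈ 2.72 L/s

By discrete convolution, Q_j = Σ (P_i / 10 mm) · U_{j−i}.
At t = 5 h (j=5): Q = (6.5/10)·0.5 + (3.3/10)·0.8 + (21.3/10)·1.0 = 2.72 L/s.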